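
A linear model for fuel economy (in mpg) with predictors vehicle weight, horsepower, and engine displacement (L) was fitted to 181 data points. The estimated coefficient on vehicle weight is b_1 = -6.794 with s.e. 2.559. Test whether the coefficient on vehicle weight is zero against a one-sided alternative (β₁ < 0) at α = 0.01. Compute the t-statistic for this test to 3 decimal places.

H₀: β₁ = 0 vs H₁: β₁ < 0.
t = (b_1 − β₁⁰)/SE = -6.794 / 2.559 = -2.655.
df = n − k − 1 = 181 − 3 − 1 = 177.
One-sided p ≈ 0.0043, which is < 0.01, so reject H₀.
There is evidence that the true slope on vehicle weight is negative, holding the other predictors fixed.

t = -2.655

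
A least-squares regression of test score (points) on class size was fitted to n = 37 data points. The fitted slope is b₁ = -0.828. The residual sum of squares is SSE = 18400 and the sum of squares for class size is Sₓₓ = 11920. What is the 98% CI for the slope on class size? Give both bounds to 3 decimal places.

MSE = SSE/(n − 2) = 18400/35 = 525.714.
SE(b₁) = √(MSE/Sₓₓ) = √(525.714/11920) = 0.210008.
df = n − 2 = 35.
t* = t_{0.01, 35} = 2.437723.
Margin = t* × SE = 2.437723 × 0.210008 = 0.51194.
CI: -0.828 ± 0.51194 → (-1.340, -0.316).
With 98% confidence, each one-unit increase in class size is associated with a change of between -1.340 and -0.316 points in test score.

(-1.340, -0.316)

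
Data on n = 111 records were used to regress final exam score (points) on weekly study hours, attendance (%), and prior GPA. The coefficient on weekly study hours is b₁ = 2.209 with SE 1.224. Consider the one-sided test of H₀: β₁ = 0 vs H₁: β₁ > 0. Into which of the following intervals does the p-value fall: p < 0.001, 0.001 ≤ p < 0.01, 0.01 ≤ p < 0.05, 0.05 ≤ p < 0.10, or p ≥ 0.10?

t = 2.209 / 1.224 = 1.805.
df = n − k − 1 = 111 − 3 − 1 = 107.
One-sided p = P(T_{107} > t) ≈ 0.0370.
So 0.01 ≤ p < 0.05.

0.01 ≤ p < 0.05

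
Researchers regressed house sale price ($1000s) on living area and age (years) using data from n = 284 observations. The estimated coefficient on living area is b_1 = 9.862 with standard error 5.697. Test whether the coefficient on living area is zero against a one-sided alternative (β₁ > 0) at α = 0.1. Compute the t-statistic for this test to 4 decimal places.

H₀: β₁ = 0 vs H₁: β₁ > 0.
t = (b_1 − β₁⁰)/SE = 9.862 / 5.697 = 1.7311.
df = n − k − 1 = 284 − 2 − 1 = 281.
One-sided p ≈ 0.0423, which is < 0.1, so reject H₀.
There is evidence that the true slope on living area is positive, holding the other predictors fixed.

t = 1.7311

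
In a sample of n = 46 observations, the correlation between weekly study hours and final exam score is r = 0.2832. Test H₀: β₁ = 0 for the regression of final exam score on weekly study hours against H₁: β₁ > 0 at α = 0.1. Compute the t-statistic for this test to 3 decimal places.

t = r·√(n − 2)/√(1 − r²) = 0.2832·√44/√0.919798 = 1.959.
df = n − 2 = 44.
One-sided p ≈ 0.0283, which is < 0.1, so reject H₀.
There is evidence of a linear association between weekly study hours and final exam score.

t = 1.959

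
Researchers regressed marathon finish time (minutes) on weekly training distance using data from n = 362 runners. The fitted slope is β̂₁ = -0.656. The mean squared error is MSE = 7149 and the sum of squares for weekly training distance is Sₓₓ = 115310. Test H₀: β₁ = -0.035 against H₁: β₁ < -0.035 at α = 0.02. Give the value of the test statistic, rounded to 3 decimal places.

t = -2.494

SE(β̂₁) = √(MSE/Sₓₓ) = √(7149/115310) = 0.248994.
t = (-0.656 − (-0.035)) / 0.248994 = -2.494.
df = n − 2 = 360.
One-sided p ≈ 0.0065, which is < 0.02, so reject H₀.
There is evidence that the true slope on weekly training distance is below -0.035 minutes per unit.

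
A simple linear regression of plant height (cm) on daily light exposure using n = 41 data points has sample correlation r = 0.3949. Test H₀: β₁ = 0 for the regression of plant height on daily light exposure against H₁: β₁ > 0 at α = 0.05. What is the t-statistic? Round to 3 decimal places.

t = 2.684

t = r·√(n − 2)/√(1 − r²) = 0.3949·√39/√0.844054 = 2.684.
df = n − 2 = 39.
One-sided p ≈ 0.0053, which is < 0.05, so reject H₀.
There is evidence of a linear association between daily light exposure and plant height.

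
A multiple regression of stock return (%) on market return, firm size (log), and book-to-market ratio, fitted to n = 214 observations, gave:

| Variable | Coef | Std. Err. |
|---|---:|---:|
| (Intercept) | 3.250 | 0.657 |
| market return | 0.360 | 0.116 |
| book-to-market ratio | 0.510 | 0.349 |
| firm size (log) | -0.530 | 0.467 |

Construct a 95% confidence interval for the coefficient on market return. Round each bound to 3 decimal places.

Read off: b = 0.360, SE = 0.116 for market return.
df = n − k − 1 = 214 − 3 − 1 = 210.
t* = t_{0.025, 210} = 1.971325.
Margin = t* × SE = 1.971325 × 0.116 = 0.22867.
CI: 0.360 ± 0.22867 → (0.131, 0.589).

(0.131, 0.589)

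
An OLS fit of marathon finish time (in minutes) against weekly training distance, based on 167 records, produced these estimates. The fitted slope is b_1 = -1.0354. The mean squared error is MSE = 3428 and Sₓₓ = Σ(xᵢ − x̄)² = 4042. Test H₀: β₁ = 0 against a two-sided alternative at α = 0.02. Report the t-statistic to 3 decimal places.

t = -1.124

SE(b_1) = √(MSE/Sₓₓ) = √(3428/4042) = 0.920921.
t = -1.0354 / 0.920921 = -1.124.
df = n − 2 = 165.
Two-sided p ≈ 0.2625, which is ≥ 0.02, so fail to reject H₀.
The data do not give significant evidence of an association between weekly training distance and marathon finish time.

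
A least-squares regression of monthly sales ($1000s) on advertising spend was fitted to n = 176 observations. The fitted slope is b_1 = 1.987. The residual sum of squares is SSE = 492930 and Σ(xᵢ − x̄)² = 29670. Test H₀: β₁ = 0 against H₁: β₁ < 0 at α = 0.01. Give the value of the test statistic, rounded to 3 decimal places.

MSE = SSE/(n − 2) = 492930/174 = 2832.93.
SE(b_1) = √(MSE/Sₓₓ) = √(2832.93/29670) = 0.309001.
t = 1.987 / 0.309001 = 6.430.
df = n − 2 = 174.
One-sided p ≈ 1.0000, which is ≥ 0.01, so fail to reject H₀.
The data do not give significant evidence that the true slope on advertising spend is negative.

t = 6.430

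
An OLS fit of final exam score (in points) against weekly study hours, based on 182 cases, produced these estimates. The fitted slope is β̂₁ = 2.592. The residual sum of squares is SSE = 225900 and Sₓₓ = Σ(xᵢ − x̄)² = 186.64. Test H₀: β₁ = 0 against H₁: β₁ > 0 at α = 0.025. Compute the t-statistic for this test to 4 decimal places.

MSE = SSE/(n − 2) = 225900/180 = 1255.
SE(β̂₁) = √(MSE/Sₓₓ) = √(1255/186.64) = 2.5931.
t = 2.592 / 2.5931 = 0.9996.
df = n − 2 = 180.
One-sided p ≈ 0.1594, which is ≥ 0.025, so fail to reject H₀.
The data do not give significant evidence that the true slope on weekly study hours is positive.

t = 0.9996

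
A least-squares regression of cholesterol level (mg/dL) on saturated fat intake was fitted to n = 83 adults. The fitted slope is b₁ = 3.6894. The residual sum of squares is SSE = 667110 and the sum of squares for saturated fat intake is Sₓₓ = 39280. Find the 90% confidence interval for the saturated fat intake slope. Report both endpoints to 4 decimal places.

MSE = SSE/(n − 2) = 667110/81 = 8235.93.
SE(b₁) = √(MSE/Sₓₓ) = √(8235.93/39280) = 0.4579.
df = n − 2 = 81.
t* = t_{0.05, 81} = 1.663884.
Margin = t* × SE = 1.663884 × 0.4579 = 0.761892.
CI: 3.6894 ± 0.761892 → (2.9275, 4.4513).
With 90% confidence, each one-unit increase in saturated fat intake is associated with a change of between 2.9275 and 4.4513 mg/dL in cholesterol level.

(2.9275, 4.4513)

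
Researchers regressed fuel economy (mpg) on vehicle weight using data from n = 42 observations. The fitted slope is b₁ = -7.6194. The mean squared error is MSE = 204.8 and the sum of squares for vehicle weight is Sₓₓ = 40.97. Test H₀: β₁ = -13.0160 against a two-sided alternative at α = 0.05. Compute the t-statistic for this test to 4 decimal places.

t = 2.4137

SE(b₁) = √(MSE/Sₓₓ) = √(204.8/40.97) = 2.2358.
t = (-7.6194 − (-13.0160)) / 2.2358 = 2.4137.
df = n − 2 = 40.
Two-sided p ≈ 0.0205, which is < 0.05, so reject H₀.
There is evidence that the true slope on vehicle weight differs from -13.0160 mpg per unit.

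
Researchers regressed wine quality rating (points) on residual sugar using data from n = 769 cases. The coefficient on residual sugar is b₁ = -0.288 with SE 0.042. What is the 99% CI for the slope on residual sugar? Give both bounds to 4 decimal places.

(-0.3965, -0.1795)

df = n − 2 = 769 − 2 = 767.
t* = t_{0.005, 767} = 2.582254.
Margin = t* × SE = 2.582254 × 0.042 = 0.108455.
CI: -0.288 ± 0.108455 → (-0.3965, -0.1795).
With 99% confidence, each one-unit increase in residual sugar is associated with a change of between -0.3965 and -0.1795 points in wine quality rating.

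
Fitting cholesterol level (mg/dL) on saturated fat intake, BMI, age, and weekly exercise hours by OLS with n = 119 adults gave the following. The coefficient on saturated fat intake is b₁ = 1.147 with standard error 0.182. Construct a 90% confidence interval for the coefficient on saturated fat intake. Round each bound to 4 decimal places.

df = n − k − 1 = 119 − 4 − 1 = 114.
t* = t_{0.05, 114} = 1.65833.
Margin = t* × SE = 1.65833 × 0.182 = 0.301816.
CI: 1.147 ± 0.301816 → (0.8452, 1.4488).
With 90% confidence, each one-unit increase in saturated fat intake is associated with a change of between 0.8452 and 1.4488 mg/dL in cholesterol level, holding the other predictors fixed.

(0.8452, 1.4488)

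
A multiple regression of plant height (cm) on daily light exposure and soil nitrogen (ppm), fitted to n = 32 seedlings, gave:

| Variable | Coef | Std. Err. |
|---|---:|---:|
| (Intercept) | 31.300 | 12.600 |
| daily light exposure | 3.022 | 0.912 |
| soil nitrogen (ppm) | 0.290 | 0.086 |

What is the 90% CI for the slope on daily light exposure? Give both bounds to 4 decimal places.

Read off: b = 3.022, SE = 0.912 for daily light exposure.
df = n − k − 1 = 32 − 2 − 1 = 29.
t* = t_{0.05, 29} = 1.699127.
Margin = t* × SE = 1.699127 × 0.912 = 1.549604.
CI: 3.022 ± 1.549604 → (1.4724, 4.5716).

(1.4724, 4.5716)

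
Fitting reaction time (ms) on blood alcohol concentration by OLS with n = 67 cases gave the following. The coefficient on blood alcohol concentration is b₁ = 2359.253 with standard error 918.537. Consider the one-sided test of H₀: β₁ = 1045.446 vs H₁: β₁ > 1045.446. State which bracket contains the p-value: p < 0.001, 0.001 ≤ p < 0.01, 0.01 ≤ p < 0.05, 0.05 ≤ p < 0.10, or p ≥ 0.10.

t = (2359.253 − 1045.446) / 918.537 = 1.430.
df = n − 2 = 67 − 2 = 65.
One-sided p = P(T_{65} > t) ≈ 0.0787.
So 0.05 ≤ p < 0.10.

0.05 ≤ p < 0.10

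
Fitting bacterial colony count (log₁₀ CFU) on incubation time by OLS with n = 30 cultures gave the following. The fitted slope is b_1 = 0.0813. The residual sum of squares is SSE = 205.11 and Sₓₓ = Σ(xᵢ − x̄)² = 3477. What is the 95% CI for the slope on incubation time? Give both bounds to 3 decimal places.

MSE = SSE/(n − 2) = 205.11/28 = 7.32536.
SE(b_1) = √(MSE/Sₓₓ) = √(7.32536/3477) = 0.0458999.
df = n − 2 = 28.
t* = t_{0.025, 28} = 2.048407.
Margin = t* × SE = 2.048407 × 0.0458999 = 0.09402.
CI: 0.0813 ± 0.09402 → (-0.013, 0.175).
With 95% confidence, each one-unit increase in incubation time is associated with a change of between -0.013 and 0.175 log₁₀ CFU in bacterial colony count.

(-0.013, 0.175)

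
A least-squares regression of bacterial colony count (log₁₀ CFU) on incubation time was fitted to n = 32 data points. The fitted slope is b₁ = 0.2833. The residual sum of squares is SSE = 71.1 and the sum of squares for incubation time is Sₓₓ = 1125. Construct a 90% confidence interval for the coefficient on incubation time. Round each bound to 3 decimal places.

(0.205, 0.361)

MSE = SSE/(n − 2) = 71.1/30 = 2.37.
SE(b₁) = √(MSE/Sₓₓ) = √(2.37/1125) = 0.0458984.
df = n − 2 = 30.
t* = t_{0.05, 30} = 1.697261.
Margin = t* × SE = 1.697261 × 0.0458984 = 0.07790.
CI: 0.2833 ± 0.07790 → (0.205, 0.361).
With 90% confidence, each one-unit increase in incubation time is associated with a change of between 0.205 and 0.361 log₁₀ CFU in bacterial colony count.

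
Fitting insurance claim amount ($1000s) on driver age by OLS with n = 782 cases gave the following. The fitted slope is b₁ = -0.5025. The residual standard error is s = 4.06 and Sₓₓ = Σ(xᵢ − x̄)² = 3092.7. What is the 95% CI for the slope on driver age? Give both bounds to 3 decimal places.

(-0.646, -0.359)

SE(b₁) = s/√Sₓₓ = 4.06/√3092.7 = 0.0730058.
df = n − 2 = 780.
t* = t_{0.025, 780} = 1.96301.
Margin = t* × SE = 1.96301 × 0.0730058 = 0.14331.
CI: -0.5025 ± 0.14331 → (-0.646, -0.359).
With 95% confidence, each one-unit increase in driver age is associated with a change of between -0.646 and -0.359 $1000s in insurance claim amount.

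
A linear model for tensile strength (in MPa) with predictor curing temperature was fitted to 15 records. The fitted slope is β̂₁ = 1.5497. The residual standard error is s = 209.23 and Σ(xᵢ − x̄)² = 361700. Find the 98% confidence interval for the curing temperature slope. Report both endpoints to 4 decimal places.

SE(β̂₁) = s/√Sₓₓ = 209.23/√361700 = 0.347896.
df = n − 2 = 13.
t* = t_{0.01, 13} = 2.650309.
Margin = t* × SE = 2.650309 × 0.347896 = 0.922032.
CI: 1.5497 ± 0.922032 → (0.6277, 2.4717).
With 98% confidence, each one-unit increase in curing temperature is associated with a change of between 0.6277 and 2.4717 MPa in tensile strength.

(0.6277, 2.4717)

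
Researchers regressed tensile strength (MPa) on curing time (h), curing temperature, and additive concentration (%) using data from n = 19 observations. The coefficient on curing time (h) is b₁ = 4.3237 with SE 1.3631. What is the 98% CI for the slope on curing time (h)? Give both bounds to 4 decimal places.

(0.7763, 7.8711)

df = n − k − 1 = 19 − 3 − 1 = 15.
t* = t_{0.01, 15} = 2.60248.
Margin = t* × SE = 2.60248 × 1.3631 = 3.547441.
CI: 4.3237 ± 3.547441 → (0.7763, 7.8711).
With 98% confidence, each one-unit increase in curing time (h) is associated with a change of between 0.7763 and 7.8711 MPa in tensile strength, holding the other predictors fixed.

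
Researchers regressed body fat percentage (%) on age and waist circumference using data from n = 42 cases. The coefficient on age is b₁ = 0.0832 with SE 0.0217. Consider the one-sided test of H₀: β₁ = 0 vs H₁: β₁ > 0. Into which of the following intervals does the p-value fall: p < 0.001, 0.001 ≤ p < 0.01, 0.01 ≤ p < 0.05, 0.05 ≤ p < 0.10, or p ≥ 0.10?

p < 0.001

t = 0.0832 / 0.0217 = 3.834.
df = n − k − 1 = 42 − 2 − 1 = 39.
One-sided p = P(T_{39} > t) ≈ 0.0002.
So p < 0.001.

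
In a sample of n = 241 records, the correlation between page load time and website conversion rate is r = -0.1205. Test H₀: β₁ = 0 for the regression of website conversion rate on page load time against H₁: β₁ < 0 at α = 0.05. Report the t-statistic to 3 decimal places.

t = -1.877

t = r·√(n − 2)/√(1 − r²) = -0.1205·√239/√0.98548 = -1.877.
df = n − 2 = 239.
One-sided p ≈ 0.0309, which is < 0.05, so reject H₀.
There is evidence of a linear association between page load time and website conversion rate.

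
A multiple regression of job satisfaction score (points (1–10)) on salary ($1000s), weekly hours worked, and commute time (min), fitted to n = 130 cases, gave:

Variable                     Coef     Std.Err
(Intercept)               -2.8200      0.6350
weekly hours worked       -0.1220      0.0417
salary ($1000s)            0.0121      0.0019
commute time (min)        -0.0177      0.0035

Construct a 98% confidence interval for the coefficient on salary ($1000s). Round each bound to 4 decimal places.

Read off: b = 0.0121, SE = 0.0019 for salary ($1000s).
df = n − k − 1 = 130 − 3 − 1 = 126.
t* = t_{0.01, 126} = 2.356307.
Margin = t* × SE = 2.356307 × 0.0019 = 0.004477.
CI: 0.0121 ± 0.004477 → (0.0076, 0.0166).

(0.0076, 0.0166)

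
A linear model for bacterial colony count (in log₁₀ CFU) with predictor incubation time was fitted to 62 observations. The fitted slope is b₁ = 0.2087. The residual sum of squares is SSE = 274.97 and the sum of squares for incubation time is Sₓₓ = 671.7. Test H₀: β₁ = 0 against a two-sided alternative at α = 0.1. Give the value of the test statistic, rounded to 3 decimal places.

t = 2.527

MSE = SSE/(n − 2) = 274.97/60 = 4.58283.
SE(b₁) = √(MSE/Sₓₓ) = √(4.58283/671.7) = 0.0825999.
t = 0.2087 / 0.0825999 = 2.527.
df = n − 2 = 60.
Two-sided p ≈ 0.0142, which is < 0.1, so reject H₀.
There is evidence that incubation time is associated with bacterial colony count.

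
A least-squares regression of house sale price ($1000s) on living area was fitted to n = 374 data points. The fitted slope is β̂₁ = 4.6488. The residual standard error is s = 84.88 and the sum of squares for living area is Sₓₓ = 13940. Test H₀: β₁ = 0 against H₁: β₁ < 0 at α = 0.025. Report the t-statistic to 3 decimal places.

SE(β̂₁) = s/√Sₓₓ = 84.88/√13940 = 0.718909.
t = 4.6488 / 0.718909 = 6.466.
df = n − 2 = 372.
One-sided p ≈ 1.0000, which is ≥ 0.025, so fail to reject H₀.
The data do not give significant evidence that the true slope on living area is negative.

t = 6.466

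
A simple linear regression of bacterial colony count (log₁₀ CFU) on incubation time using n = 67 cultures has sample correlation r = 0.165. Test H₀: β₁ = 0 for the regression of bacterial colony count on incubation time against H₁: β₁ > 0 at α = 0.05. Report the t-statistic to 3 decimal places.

t = 1.349

t = r·√(n − 2)/√(1 − r²) = 0.165·√65/√0.972775 = 1.349.
df = n − 2 = 65.
One-sided p ≈ 0.0910, which is ≥ 0.05, so fail to reject H₀.
The data do not give significant evidence of a linear association between incubation time and bacterial colony count.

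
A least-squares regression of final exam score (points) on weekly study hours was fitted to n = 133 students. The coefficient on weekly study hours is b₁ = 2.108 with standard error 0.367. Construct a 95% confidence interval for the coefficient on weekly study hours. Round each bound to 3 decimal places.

(1.382, 2.834)

df = n − 2 = 133 − 2 = 131.
t* = t_{0.025, 131} = 1.978239.
Margin = t* × SE = 1.978239 × 0.367 = 0.72601.
CI: 2.108 ± 0.72601 → (1.382, 2.834).
With 95% confidence, each one-unit increase in weekly study hours is associated with a change of between 1.382 and 2.834 points in final exam score.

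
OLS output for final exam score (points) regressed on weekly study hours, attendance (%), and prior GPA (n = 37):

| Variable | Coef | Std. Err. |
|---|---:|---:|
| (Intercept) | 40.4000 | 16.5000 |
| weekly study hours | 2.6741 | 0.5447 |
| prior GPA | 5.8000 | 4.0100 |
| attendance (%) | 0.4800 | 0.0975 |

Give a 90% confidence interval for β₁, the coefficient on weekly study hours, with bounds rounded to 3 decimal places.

Read off: b = 2.6741, SE = 0.5447 for weekly study hours.
df = n − k − 1 = 37 − 3 − 1 = 33.
t* = t_{0.05, 33} = 1.69236.
Margin = t* × SE = 1.69236 × 0.5447 = 0.92183.
CI: 2.6741 ± 0.92183 → (1.752, 3.596).

(1.752, 3.596)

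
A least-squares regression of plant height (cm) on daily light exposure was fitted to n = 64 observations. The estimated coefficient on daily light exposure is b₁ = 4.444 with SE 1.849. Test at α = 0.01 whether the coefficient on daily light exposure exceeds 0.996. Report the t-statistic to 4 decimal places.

H₀: β₁ = 0.996 vs H₁: β₁ > 0.996.
t = (b₁ − β₁⁰)/SE = (4.444 − 0.996) / 1.849 = 1.8648.
df = n − 2 = 64 − 2 = 62.
One-sided p ≈ 0.0335, which is ≥ 0.01, so fail to reject H₀.
The data do not give significant evidence that the true slope on daily light exposure exceeds 0.996 cm per unit.

t = 1.8648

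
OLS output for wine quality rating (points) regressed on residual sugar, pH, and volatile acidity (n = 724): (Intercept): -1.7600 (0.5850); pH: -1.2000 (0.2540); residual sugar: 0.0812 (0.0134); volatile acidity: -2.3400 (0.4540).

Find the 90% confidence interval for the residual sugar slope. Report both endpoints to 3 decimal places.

Read off: b = 0.0812, SE = 0.0134 for residual sugar.
df = n − k − 1 = 724 − 3 − 1 = 720.
t* = t_{0.05, 720} = 1.646973.
Margin = t* × SE = 1.646973 × 0.0134 = 0.02207.
CI: 0.0812 ± 0.02207 → (0.059, 0.103).

(0.059, 0.103)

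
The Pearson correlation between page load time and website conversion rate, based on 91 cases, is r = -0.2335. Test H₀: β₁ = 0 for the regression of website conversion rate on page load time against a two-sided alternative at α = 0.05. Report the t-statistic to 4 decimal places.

t = r·√(n − 2)/√(1 − r²) = -0.2335·√89/√0.945478 = -2.2655.
df = n − 2 = 89.
Two-sided p ≈ 0.0259, which is < 0.05, so reject H₀.
There is evidence of a linear association between page load time and website conversion rate.

t = -2.2655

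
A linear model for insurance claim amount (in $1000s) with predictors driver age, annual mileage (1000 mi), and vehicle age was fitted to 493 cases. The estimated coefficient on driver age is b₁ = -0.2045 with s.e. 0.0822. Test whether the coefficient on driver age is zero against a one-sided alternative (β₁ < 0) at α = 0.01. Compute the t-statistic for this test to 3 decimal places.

H₀: β₁ = 0 vs H₁: β₁ < 0.
t = (b₁ − β₁⁰)/SE = -0.2045 / 0.0822 = -2.488.
df = n − k − 1 = 493 − 3 − 1 = 489.
One-sided p ≈ 0.0066, which is < 0.01, so reject H₀.
There is evidence that the true slope on driver age is negative, holding the other predictors fixed.

t = -2.488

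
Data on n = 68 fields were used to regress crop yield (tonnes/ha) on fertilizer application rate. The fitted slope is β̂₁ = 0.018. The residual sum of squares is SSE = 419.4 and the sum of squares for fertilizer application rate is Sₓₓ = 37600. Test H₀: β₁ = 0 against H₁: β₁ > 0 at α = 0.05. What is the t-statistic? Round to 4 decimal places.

t = 1.3846

MSE = SSE/(n − 2) = 419.4/66 = 6.35455.
SE(β̂₁) = √(MSE/Sₓₓ) = √(6.35455/37600) = 0.0130001.
t = 0.018 / 0.0130001 = 1.3846.
df = n − 2 = 66.
One-sided p ≈ 0.0854, which is ≥ 0.05, so fail to reject H₀.
The data do not give significant evidence that the true slope on fertilizer application rate is positive.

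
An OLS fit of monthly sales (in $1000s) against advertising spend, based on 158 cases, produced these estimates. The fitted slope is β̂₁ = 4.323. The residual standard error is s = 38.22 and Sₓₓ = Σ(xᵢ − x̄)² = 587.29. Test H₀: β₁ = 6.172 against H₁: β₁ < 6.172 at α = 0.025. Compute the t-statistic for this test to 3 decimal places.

SE(β̂₁) = s/√Sₓₓ = 38.22/√587.29 = 1.57712.
t = (4.323 − 6.172) / 1.57712 = -1.172.
df = n − 2 = 156.
One-sided p ≈ 0.1214, which is ≥ 0.025, so fail to reject H₀.
The data do not give significant evidence that the true slope on advertising spend is below 6.172 $1000s per unit.

t = -1.172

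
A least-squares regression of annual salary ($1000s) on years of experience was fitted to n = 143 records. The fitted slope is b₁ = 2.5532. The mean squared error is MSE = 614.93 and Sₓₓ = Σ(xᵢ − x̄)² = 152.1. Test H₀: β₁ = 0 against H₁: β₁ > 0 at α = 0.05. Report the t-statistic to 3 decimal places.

t = 1.270

SE(b₁) = √(MSE/Sₓₓ) = √(614.93/152.1) = 2.0107.
t = 2.5532 / 2.0107 = 1.270.
df = n − 2 = 141.
One-sided p ≈ 0.1031, which is ≥ 0.05, so fail to reject H₀.
The data do not give significant evidence that the true slope on years of experience is positive.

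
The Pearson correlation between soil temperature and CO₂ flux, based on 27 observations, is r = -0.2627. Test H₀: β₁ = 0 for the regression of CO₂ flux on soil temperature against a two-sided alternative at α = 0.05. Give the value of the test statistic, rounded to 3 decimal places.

t = r·√(n − 2)/√(1 − r²) = -0.2627·√25/√0.930989 = -1.361.
df = n − 2 = 25.
Two-sided p ≈ 0.1856, which is ≥ 0.05, so fail to reject H₀.
The data do not give significant evidence of a linear association between soil temperature and CO₂ flux.

t = -1.361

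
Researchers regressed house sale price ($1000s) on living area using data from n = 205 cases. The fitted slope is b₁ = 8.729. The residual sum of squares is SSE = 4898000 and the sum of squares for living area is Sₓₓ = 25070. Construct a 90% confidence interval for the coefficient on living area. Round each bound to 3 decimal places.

MSE = SSE/(n − 2) = 4898000/203 = 24128.1.
SE(b₁) = √(MSE/Sₓₓ) = √(24128.1/25070) = 0.981034.
df = n − 2 = 203.
t* = t_{0.05, 203} = 1.652394.
Margin = t* × SE = 1.652394 × 0.981034 = 1.62106.
CI: 8.729 ± 1.62106 → (7.108, 10.350).
With 90% confidence, each one-unit increase in living area is associated with a change of between 7.108 and 10.350 $1000s in house sale price.

(7.108, 10.350)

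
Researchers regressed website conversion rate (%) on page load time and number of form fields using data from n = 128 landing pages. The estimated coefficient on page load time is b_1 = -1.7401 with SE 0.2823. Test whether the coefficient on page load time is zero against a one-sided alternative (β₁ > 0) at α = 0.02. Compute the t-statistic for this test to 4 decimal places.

t = -6.1640

H₀: β₁ = 0 vs H₁: β₁ > 0.
t = (b_1 − β₁⁰)/SE = -1.7401 / 0.2823 = -6.1640.
df = n − k − 1 = 128 − 2 − 1 = 125.
One-sided p ≈ 1.0000, which is ≥ 0.02, so fail to reject H₀.
The data do not give significant evidence that the true slope on page load time is positive, holding the other predictors fixed.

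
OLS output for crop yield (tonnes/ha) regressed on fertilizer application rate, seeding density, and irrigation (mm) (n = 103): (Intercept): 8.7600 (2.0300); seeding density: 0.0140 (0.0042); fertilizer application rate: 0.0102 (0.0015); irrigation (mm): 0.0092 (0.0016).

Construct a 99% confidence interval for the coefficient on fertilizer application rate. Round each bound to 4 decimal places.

(0.0063, 0.0141)

Read off: b = 0.0102, SE = 0.0015 for fertilizer application rate.
df = n − k − 1 = 103 − 3 − 1 = 99.
t* = t_{0.005, 99} = 2.626405.
Margin = t* × SE = 2.626405 × 0.0015 = 0.003940.
CI: 0.0102 ± 0.003940 → (0.0063, 0.0141).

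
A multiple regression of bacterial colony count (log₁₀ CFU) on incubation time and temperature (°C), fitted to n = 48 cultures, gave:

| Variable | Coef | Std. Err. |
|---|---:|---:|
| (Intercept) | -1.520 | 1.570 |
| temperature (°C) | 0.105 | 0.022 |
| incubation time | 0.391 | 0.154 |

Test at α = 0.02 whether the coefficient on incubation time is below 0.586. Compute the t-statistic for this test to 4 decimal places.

Read off: b = 0.391, SE = 0.154 for incubation time.
H₀: β₁ = 0.586 vs H₁: β₁ < 0.586.
t = (0.391 − 0.586) / 0.154 = -1.2662.
df = n − k − 1 = 48 − 2 − 1 = 45.
One-sided p ≈ 0.1060, which is ≥ 0.02, so fail to reject H₀.
The data do not give significant evidence that the true slope on incubation time is below 0.586 log₁₀ CFU per unit, holding the other predictors fixed.

t = -1.2662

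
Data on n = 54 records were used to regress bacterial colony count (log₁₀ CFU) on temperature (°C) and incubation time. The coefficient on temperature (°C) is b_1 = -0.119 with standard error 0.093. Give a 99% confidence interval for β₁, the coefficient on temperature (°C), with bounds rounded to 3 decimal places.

(-0.368, 0.130)

df = n − k − 1 = 54 − 2 − 1 = 51.
t* = t_{0.005, 51} = 2.675722.
Margin = t* × SE = 2.675722 × 0.093 = 0.24884.
CI: -0.119 ± 0.24884 → (-0.368, 0.130).
With 99% confidence, each one-unit increase in temperature (°C) is associated with a change of between -0.368 and 0.130 log₁₀ CFU in bacterial colony count, holding the other predictors fixed.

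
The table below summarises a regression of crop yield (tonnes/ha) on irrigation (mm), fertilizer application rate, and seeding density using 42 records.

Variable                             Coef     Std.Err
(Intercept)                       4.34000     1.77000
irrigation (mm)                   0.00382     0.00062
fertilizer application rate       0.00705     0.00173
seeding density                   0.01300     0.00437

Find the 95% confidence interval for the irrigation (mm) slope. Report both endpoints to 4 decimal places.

Read off: b = 0.00382, SE = 0.00062 for irrigation (mm).
df = n − k − 1 = 42 − 3 − 1 = 38.
t* = t_{0.025, 38} = 2.024394.
Margin = t* × SE = 2.024394 × 0.00062 = 0.001255.
CI: 0.00382 ± 0.001255 → (0.0026, 0.0051).

(0.0026, 0.0051)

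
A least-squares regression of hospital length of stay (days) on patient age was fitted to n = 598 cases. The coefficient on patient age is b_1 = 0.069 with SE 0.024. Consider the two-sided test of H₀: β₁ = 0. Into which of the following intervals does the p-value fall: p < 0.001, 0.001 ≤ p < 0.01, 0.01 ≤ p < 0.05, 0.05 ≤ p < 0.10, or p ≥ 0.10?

0.001 ≤ p < 0.01

t = 0.069 / 0.024 = 2.875.
df = n − 2 = 598 − 2 = 596.
Two-sided p = 2·P(T_{596} > |t|) ≈ 0.0042.
So 0.001 ≤ p < 0.01.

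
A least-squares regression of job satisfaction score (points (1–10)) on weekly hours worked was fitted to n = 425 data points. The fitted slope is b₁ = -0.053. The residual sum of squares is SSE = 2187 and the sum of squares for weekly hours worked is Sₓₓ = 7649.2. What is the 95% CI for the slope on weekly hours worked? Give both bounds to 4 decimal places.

MSE = SSE/(n − 2) = 2187/423 = 5.17021.
SE(b₁) = √(MSE/Sₓₓ) = √(5.17021/7649.2) = 0.0259984.
df = n − 2 = 423.
t* = t_{0.025, 423} = 1.965588.
Margin = t* × SE = 1.965588 × 0.0259984 = 0.051102.
CI: -0.053 ± 0.051102 → (-0.1041, -0.0019).
With 95% confidence, each one-unit increase in weekly hours worked is associated with a change of between -0.1041 and -0.0019 points (1–10) in job satisfaction score.

(-0.1041, -0.0019)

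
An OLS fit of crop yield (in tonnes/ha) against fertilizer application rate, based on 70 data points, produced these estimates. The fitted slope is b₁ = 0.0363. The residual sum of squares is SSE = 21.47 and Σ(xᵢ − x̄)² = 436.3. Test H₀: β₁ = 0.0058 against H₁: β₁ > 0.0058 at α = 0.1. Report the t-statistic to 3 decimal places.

MSE = SSE/(n − 2) = 21.47/68 = 0.315735.
SE(b₁) = √(MSE/Sₓₓ) = √(0.315735/436.3) = 0.026901.
t = (0.0363 − 0.0058) / 0.026901 = 1.134.
df = n − 2 = 68.
One-sided p ≈ 0.1304, which is ≥ 0.1, so fail to reject H₀.
The data do not give significant evidence that the true slope on fertilizer application rate exceeds 0.0058 tonnes/ha per unit.

t = 1.134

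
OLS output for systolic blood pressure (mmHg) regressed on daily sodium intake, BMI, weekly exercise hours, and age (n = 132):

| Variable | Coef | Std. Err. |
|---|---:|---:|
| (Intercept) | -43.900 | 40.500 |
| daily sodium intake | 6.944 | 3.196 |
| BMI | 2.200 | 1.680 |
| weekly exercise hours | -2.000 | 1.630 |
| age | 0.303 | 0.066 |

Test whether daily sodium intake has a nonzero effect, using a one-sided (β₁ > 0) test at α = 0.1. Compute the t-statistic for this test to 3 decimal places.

Read off: b = 6.944, SE = 3.196 for daily sodium intake.
H₀: β₁ = 0 vs H₁: β₁ > 0.
t = 6.944 / 3.196 = 2.173.
df = n − k − 1 = 132 − 4 − 1 = 127.
One-sided p ≈ 0.0158, which is < 0.1, so reject H₀.
There is evidence that the true slope on daily sodium intake is positive, holding the other predictors fixed.

t = 2.173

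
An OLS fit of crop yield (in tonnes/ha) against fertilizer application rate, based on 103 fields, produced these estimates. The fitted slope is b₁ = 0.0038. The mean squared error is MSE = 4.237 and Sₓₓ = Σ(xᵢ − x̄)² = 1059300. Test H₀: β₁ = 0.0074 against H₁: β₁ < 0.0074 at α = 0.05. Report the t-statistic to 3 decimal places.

SE(b₁) = √(MSE/Sₓₓ) = √(4.237/1059300) = 0.00199995.
t = (0.0038 − 0.0074) / 0.00199995 = -1.800.
df = n − 2 = 101.
One-sided p ≈ 0.0374, which is < 0.05, so reject H₀.
There is evidence that the true slope on fertilizer application rate is below 0.0074 tonnes/ha per unit.

t = -1.800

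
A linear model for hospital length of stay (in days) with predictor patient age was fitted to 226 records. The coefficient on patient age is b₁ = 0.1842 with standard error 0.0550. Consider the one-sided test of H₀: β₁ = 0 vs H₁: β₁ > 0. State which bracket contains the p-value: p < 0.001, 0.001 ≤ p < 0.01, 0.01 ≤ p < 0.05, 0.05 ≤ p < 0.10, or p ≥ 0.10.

t = 0.1842 / 0.0550 = 3.349.
df = n − 2 = 226 − 2 = 224.
One-sided p = P(T_{224} > t) ≈ 0.0005.
So p < 0.001.

p < 0.001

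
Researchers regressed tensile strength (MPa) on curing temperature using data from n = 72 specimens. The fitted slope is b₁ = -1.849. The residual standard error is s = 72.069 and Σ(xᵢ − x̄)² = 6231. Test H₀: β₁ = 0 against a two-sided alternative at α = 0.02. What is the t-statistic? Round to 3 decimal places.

t = -2.025

SE(b₁) = s/√Sₓₓ = 72.069/√6231 = 0.912998.
t = -1.849 / 0.912998 = -2.025.
df = n − 2 = 70.
Two-sided p ≈ 0.0467, which is ≥ 0.02, so fail to reject H₀.
The data do not give significant evidence of an association between curing temperature and tensile strength.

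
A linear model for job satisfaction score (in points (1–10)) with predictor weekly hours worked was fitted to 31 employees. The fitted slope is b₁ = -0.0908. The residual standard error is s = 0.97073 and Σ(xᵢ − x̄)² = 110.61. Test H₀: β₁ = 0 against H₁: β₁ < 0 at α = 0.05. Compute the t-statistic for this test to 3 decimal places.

t = -0.984

SE(b₁) = s/√Sₓₓ = 0.97073/√110.61 = 0.0922999.
t = -0.0908 / 0.0922999 = -0.984.
df = n − 2 = 29.
One-sided p ≈ 0.1667, which is ≥ 0.05, so fail to reject H₀.
The data do not give significant evidence that the true slope on weekly hours worked is negative.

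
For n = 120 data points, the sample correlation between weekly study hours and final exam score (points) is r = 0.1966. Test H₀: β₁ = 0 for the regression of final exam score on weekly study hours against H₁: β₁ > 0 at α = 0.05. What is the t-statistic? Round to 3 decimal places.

t = 2.178

t = r·√(n − 2)/√(1 − r²) = 0.1966·√118/√0.961348 = 2.178.
df = n − 2 = 118.
One-sided p ≈ 0.0157, which is < 0.05, so reject H₀.
There is evidence of a linear association between weekly study hours and final exam score.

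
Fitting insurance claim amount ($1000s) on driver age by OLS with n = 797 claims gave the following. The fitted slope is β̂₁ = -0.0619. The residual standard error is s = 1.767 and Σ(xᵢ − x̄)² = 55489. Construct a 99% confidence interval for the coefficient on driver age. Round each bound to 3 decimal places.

SE(β̂₁) = s/√Sₓₓ = 1.767/√55489 = 0.00750124.
df = n − 2 = 795.
t* = t_{0.005, 795} = 2.582028.
Margin = t* × SE = 2.582028 × 0.00750124 = 0.01937.
CI: -0.0619 ± 0.01937 → (-0.081, -0.043).
With 99% confidence, each one-unit increase in driver age is associated with a change of between -0.081 and -0.043 $1000s in insurance claim amount.

(-0.081, -0.043)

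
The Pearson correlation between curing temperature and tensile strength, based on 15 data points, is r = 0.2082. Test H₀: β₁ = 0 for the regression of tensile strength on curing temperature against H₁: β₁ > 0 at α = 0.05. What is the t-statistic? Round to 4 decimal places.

t = 0.7675

t = r·√(n − 2)/√(1 − r²) = 0.2082·√13/√0.956653 = 0.7675.
df = n − 2 = 13.
One-sided p ≈ 0.2283, which is ≥ 0.05, so fail to reject H₀.
The data do not give significant evidence of a linear association between curing temperature and tensile strength.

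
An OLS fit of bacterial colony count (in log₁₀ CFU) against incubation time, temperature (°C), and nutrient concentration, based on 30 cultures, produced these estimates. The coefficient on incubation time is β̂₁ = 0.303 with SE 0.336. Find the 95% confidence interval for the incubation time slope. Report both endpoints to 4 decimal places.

df = n − k − 1 = 30 − 3 − 1 = 26.
t* = t_{0.025, 26} = 2.055529.
Margin = t* × SE = 2.055529 × 0.336 = 0.690658.
CI: 0.303 ± 0.690658 → (-0.3877, 0.9937).
With 95% confidence, each one-unit increase in incubation time is associated with a change of between -0.3877 and 0.9937 log₁₀ CFU in bacterial colony count, holding the other predictors fixed.

(-0.3877, 0.9937)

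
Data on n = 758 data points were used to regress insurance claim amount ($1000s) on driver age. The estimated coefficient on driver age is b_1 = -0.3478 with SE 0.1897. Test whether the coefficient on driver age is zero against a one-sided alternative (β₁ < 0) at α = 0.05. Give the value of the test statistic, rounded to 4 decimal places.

H₀: β₁ = 0 vs H₁: β₁ < 0.
t = (b_1 − β₁⁰)/SE = -0.3478 / 0.1897 = -1.8334.
df = n − 2 = 758 − 2 = 756.
One-sided p ≈ 0.0336, which is < 0.05, so reject H₀.
There is evidence that the true slope on driver age is negative.

t = -1.8334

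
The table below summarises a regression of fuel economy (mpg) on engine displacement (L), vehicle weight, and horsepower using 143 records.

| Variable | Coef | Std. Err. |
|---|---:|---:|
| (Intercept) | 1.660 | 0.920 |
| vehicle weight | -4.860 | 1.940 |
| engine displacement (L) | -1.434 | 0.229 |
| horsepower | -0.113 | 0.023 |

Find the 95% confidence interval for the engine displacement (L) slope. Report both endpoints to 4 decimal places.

(-1.8868, -0.9812)

Read off: b = -1.434, SE = 0.229 for engine displacement (L).
df = n − k − 1 = 143 − 3 − 1 = 139.
t* = t_{0.025, 139} = 1.977178.
Margin = t* × SE = 1.977178 × 0.229 = 0.452774.
CI: -1.434 ± 0.452774 → (-1.8868, -0.9812).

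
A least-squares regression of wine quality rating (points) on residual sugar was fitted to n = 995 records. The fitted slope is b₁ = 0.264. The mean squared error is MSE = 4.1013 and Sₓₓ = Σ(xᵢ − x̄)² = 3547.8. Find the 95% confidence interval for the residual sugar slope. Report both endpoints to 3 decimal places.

SE(b₁) = √(MSE/Sₓₓ) = √(4.1013/3547.8) = 0.0340002.
df = n − 2 = 993.
t* = t_{0.025, 993} = 1.962356.
Margin = t* × SE = 1.962356 × 0.0340002 = 0.06672.
CI: 0.264 ± 0.06672 → (0.197, 0.331).
With 95% confidence, each one-unit increase in residual sugar is associated with a change of between 0.197 and 0.331 points in wine quality rating.

(0.197, 0.331)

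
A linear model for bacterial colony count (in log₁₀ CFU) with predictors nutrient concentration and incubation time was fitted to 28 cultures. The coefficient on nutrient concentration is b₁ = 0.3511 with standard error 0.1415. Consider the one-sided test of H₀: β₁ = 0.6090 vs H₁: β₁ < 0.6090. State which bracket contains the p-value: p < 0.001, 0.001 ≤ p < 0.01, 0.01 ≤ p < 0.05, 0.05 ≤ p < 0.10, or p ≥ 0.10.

0.01 ≤ p < 0.05

t = (0.3511 − 0.6090) / 0.1415 = -1.823.
df = n − k − 1 = 28 − 2 − 1 = 25.
One-sided p = P(T_{25} < t) ≈ 0.0402.
So 0.01 ≤ p < 0.05.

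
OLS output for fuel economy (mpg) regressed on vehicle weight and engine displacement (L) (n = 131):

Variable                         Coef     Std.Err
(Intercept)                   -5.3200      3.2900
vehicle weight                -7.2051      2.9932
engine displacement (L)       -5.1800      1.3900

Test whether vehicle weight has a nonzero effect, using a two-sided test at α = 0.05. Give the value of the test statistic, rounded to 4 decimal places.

Read off: b = -7.2051, SE = 2.9932 for vehicle weight.
H₀: β₁ = 0 vs H₁: β₁ ≠ 0.
t = -7.2051 / 2.9932 = -2.4072.
df = n − k − 1 = 131 − 2 − 1 = 128.
Two-sided p ≈ 0.0175, which is < 0.05, so reject H₀.
There is evidence that vehicle weight is associated with fuel economy, holding the other predictors fixed.

t = -2.4072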